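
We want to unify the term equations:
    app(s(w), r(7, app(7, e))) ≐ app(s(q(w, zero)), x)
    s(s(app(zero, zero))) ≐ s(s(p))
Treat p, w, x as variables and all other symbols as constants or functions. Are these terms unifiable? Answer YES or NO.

NO

Decompose app/2: s(w) ≐ s(q(w, zero)),  r(7, app(7, e)) ≐ x.
Decompose s/1: w ≐ q(w, zero).
Occurs check fails: w occurs in q(w, zero); the equation w ≐ q(w, zero) has no finite solution.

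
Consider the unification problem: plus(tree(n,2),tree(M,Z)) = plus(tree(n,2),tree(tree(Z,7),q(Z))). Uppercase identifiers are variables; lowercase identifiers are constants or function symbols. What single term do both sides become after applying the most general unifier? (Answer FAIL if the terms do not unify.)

Decompose plus/2: tree(n,2) = tree(n,2),  tree(M,Z) = tree(tree(Z,7),q(Z)).
Delete trivial equation tree(n,2) = tree(n,2).
Decompose tree/2: M = tree(Z,7),  Z = q(Z).
Bind M := tree(Z,7); no other remaining equation mentions M.
Occurs check fails: Z occurs in q(Z); the equation Z = q(Z) has no finite solution.

FAIL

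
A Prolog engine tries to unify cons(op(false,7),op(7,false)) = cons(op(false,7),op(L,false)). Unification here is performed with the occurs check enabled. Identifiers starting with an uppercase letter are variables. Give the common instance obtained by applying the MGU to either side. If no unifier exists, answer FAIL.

cons(op(false,7),op(7,false))

Decompose cons/2: op(false,7) = op(false,7),  op(7,false) = op(L,false).
Delete trivial equation op(false,7) = op(false,7).
Decompose op/2: 7 = L,  false = false.
Bind L := 7; no other remaining equation mentions L.
Delete trivial equation false = false.
Applying the MGU to either side gives cons(op(false,7),op(7,false)).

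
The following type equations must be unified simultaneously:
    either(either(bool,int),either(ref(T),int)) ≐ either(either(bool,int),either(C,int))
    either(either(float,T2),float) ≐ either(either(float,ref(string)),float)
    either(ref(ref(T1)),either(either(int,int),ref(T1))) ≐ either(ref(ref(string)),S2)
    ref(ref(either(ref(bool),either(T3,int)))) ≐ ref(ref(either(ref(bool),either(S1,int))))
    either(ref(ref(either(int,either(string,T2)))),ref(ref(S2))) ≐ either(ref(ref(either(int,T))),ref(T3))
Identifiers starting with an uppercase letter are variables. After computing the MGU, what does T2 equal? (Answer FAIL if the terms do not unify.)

Decompose either/2: either(bool,int) ≐ either(bool,int),  either(ref(T),int) ≐ either(C,int).
Delete trivial equation either(bool,int) ≐ either(bool,int).
Decompose either/2: ref(T) ≐ C,  int ≐ int.
Bind C := ref(T); no other remaining equation mentions C.
Delete trivial equation int ≐ int.
Decompose either/2: either(float,T2) ≐ either(float,ref(string)),  float ≐ float.
Decompose either/2: float ≐ float,  T2 ≐ ref(string).
Delete trivial equation float ≐ float.
Bind T2 := ref(string); substituting into the one remaining equation that mentions T2 gives: either(ref(ref(either(int,either(string,ref(string))))),ref(ref(S2))) ≐ either(ref(ref(either(int,T))),ref(T3)).
Delete trivial equation float ≐ float.
Decompose either/2: ref(ref(T1)) ≐ ref(ref(string)),  either(either(int,int),ref(T1)) ≐ S2.
Decompose ref/1: ref(T1) ≐ ref(string).
Decompose ref/1: T1 ≐ string.
Bind T1 := string; substituting into the one remaining equation that mentions T1 gives: either(either(int,int),ref(string)) ≐ S2.
Bind S2 := either(either(int,int),ref(string)); substituting into the one remaining equation that mentions S2 gives: either(ref(ref(either(int,either(string,ref(string))))),ref(ref(either(either(int,int),ref(string))))) ≐ either(ref(ref(either(int,T))),ref(T3)).
Decompose ref/1: ref(either(ref(bool),either(T3,int))) ≐ ref(either(ref(bool),either(S1,int))).
Decompose ref/1: either(ref(bool),either(T3,int)) ≐ either(ref(bool),either(S1,int)).
Decompose either/2: ref(bool) ≐ ref(bool),  either(T3,int) ≐ either(S1,int).
Delete trivial equation ref(bool) ≐ ref(bool).
Decompose either/2: T3 ≐ S1,  int ≐ int.
Bind T3 := S1; substituting into the one remaining equation that mentions T3 gives: either(ref(ref(either(int,either(string,ref(string))))),ref(ref(either(either(int,int),ref(string))))) ≐ either(ref(ref(either(int,T))),ref(S1)).
Delete trivial equation int ≐ int.
Decompose either/2: ref(ref(either(int,either(string,ref(string))))) ≐ ref(ref(either(int,T))),  ref(ref(either(either(int,int),ref(string)))) ≐ ref(S1).
Decompose ref/1: ref(either(int,either(string,ref(string)))) ≐ ref(either(int,T)).
Decompose ref/1: either(int,either(string,ref(string))) ≐ either(int,T).
Decompose either/2: int ≐ int,  either(string,ref(string)) ≐ T.
Delete trivial equation int ≐ int.
Bind T := either(string,ref(string)); no other remaining equation mentions T. Substituting into the earlier binding gives C := ref(either(string,ref(string))).
Decompose ref/1: ref(either(either(int,int),ref(string))) ≐ S1.
Bind S1 := ref(either(either(int,int),ref(string))). Substituting into the earlier binding gives T3 := ref(either(either(int,int),ref(string))).
MGU = { C -> ref(either(string,ref(string))), T2 -> ref(string), T1 -> string, S2 -> either(either(int,int),ref(string)), T3 -> ref(either(either(int,int),ref(string))), T -> either(string,ref(string)), S1 -> ref(either(either(int,int),ref(string))) }, so T2 -> ref(string).

ref(string)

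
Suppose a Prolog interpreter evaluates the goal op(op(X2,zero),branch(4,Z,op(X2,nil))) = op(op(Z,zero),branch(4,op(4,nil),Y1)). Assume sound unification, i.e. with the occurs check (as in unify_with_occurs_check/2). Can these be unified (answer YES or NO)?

Decompose op/2: op(X2,zero) = op(Z,zero),  branch(4,Z,op(X2,nil)) = branch(4,op(4,nil),Y1).
Decompose op/2: X2 = Z,  zero = zero.
Bind X2 := Z; substituting into the one remaining equation that mentions X2 gives: branch(4,Z,op(Z,nil)) = branch(4,op(4,nil),Y1).
Delete trivial equation zero = zero.
Decompose branch/3: 4 = 4,  Z = op(4,nil),  op(Z,nil) = Y1.
Delete trivial equation 4 = 4.
Bind Z := op(4,nil); substituting into the remaining equation gives: op(op(4,nil),nil) = Y1. Substituting into the earlier binding gives X2 := op(4,nil).
Bind Y1 := op(op(4,nil),nil).
No equations remain and no clash or occurs-check failure arose, so a unifier exists.

YES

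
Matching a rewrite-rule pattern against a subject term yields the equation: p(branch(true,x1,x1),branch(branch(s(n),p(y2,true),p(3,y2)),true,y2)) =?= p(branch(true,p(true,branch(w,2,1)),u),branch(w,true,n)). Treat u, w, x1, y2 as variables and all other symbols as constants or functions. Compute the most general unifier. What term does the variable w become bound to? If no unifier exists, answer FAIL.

branch(s(n),p(n,true),p(3,n))

Decompose p/2: branch(true,x1,x1) =?= branch(true,p(true,branch(w,2,1)),u),  branch(branch(s(n),p(y2,true),p(3,y2)),true,y2) =?= branch(w,true,n).
Decompose branch/3: true =?= true,  x1 =?= p(true,branch(w,2,1)),  x1 =?= u.
Delete trivial equation true =?= true.
Bind x1 := p(true,branch(w,2,1)); substituting into the one remaining equation that mentions x1 gives: p(true,branch(w,2,1)) =?= u.
Bind u := p(true,branch(w,2,1)); no other remaining equation mentions u.
Decompose branch/3: branch(s(n),p(y2,true),p(3,y2)) =?= w,  true =?= true,  y2 =?= n.
Bind w := branch(s(n),p(y2,true),p(3,y2)); no other remaining equation mentions w. Substituting into the earlier bindings gives x1 := p(true,branch(branch(s(n),p(y2,true),p(3,y2)),2,1)), u := p(true,branch(branch(s(n),p(y2,true),p(3,y2)),2,1)).
Delete trivial equation true =?= true.
Bind y2 := n. Substituting into the earlier bindings gives x1 := p(true,branch(branch(s(n),p(n,true),p(3,n)),2,1)), u := p(true,branch(branch(s(n),p(n,true),p(3,n)),2,1)), w := branch(s(n),p(n,true),p(3,n)).
MGU = { x1 -> p(true,branch(branch(s(n),p(n,true),p(3,n)),2,1)), u -> p(true,branch(branch(s(n),p(n,true),p(3,n)),2,1)), w -> branch(s(n),p(n,true),p(3,n)), y2 -> n }, so w -> branch(s(n),p(n,true),p(3,n)).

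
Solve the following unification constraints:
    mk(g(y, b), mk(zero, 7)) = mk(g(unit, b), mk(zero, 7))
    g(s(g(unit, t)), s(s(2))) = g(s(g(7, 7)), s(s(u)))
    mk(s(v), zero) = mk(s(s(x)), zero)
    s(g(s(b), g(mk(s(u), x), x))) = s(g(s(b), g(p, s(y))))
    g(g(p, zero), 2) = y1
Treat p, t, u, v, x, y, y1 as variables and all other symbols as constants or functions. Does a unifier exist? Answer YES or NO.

NO

Decompose mk/2: g(y, b) = g(unit, b),  mk(zero, 7) = mk(zero, 7).
Decompose g/2: y = unit,  b = b.
Bind y := unit; substituting into the one remaining equation that mentions y gives: s(g(s(b), g(mk(s(u), x), x))) = s(g(s(b), g(p, s(unit)))).
Delete trivial equation b = b.
Delete trivial equation mk(zero, 7) = mk(zero, 7).
Decompose g/2: s(g(unit, t)) = s(g(7, 7)),  s(s(2)) = s(s(u)).
Decompose s/1: g(unit, t) = g(7, 7).
Decompose g/2: unit = 7,  t = 7.
Clash: constants unit and 7 differ; no unifier exists.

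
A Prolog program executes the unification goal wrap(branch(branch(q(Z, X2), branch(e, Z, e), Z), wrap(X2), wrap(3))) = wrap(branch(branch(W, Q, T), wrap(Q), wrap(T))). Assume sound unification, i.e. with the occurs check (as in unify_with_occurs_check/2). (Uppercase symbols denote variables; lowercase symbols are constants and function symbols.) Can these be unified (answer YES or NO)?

YES

Decompose wrap/1: branch(branch(q(Z, X2), branch(e, Z, e), Z), wrap(X2), wrap(3)) = branch(branch(W, Q, T), wrap(Q), wrap(T)).
Decompose branch/3: branch(q(Z, X2), branch(e, Z, e), Z) = branch(W, Q, T),  wrap(X2) = wrap(Q),  wrap(3) = wrap(T).
Decompose branch/3: q(Z, X2) = W,  branch(e, Z, e) = Q,  Z = T.
Bind W := q(Z, X2); no other remaining equation mentions W.
Bind Q := branch(e, Z, e); substituting into the one remaining equation that mentions Q gives: wrap(X2) = wrap(branch(e, Z, e)).
Bind Z := T; substituting into the one remaining equation that mentions Z gives: wrap(X2) = wrap(branch(e, T, e)). Substituting into the earlier bindings gives W := q(T, X2), Q := branch(e, T, e).
Decompose wrap/1: X2 = branch(e, T, e).
Bind X2 := branch(e, T, e); no other remaining equation mentions X2. Substituting into the earlier binding gives W := q(T, branch(e, T, e)).
Decompose wrap/1: 3 = T.
Bind T := 3. Substituting into the earlier bindings gives W := q(3, branch(e, 3, e)), Q := branch(e, 3, e), Z := 3, X2 := branch(e, 3, e).
No equations remain and no clash or occurs-check failure arose, so a unifier exists.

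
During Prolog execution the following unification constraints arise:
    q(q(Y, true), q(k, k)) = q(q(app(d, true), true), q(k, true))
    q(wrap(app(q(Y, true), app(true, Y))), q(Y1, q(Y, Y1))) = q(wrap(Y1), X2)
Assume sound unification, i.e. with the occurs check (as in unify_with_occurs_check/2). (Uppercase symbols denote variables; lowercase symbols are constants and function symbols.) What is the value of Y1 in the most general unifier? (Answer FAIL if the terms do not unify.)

Decompose q/2: q(Y, true) = q(app(d, true), true),  q(k, k) = q(k, true).
Decompose q/2: Y = app(d, true),  true = true.
Bind Y := app(d, true); substituting into the one remaining equation that mentions Y gives: q(wrap(app(q(app(d, true), true), app(true, app(d, true)))), q(Y1, q(app(d, true), Y1))) = q(wrap(Y1), X2).
Delete trivial equation true = true.
Decompose q/2: k = k,  k = true.
Delete trivial equation k = k.
Clash: constants k and true differ; no unifier exists.

FAIL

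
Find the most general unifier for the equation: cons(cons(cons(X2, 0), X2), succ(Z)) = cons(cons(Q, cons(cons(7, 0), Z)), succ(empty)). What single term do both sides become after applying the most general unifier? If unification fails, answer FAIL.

Decompose cons/2: cons(cons(X2, 0), X2) = cons(Q, cons(cons(7, 0), Z)),  succ(Z) = succ(empty).
Decompose cons/2: cons(X2, 0) = Q,  X2 = cons(cons(7, 0), Z).
Bind Q := cons(X2, 0); no other remaining equation mentions Q.
Bind X2 := cons(cons(7, 0), Z); no other remaining equation mentions X2. Substituting into the earlier binding gives Q := cons(cons(cons(7, 0), Z), 0).
Decompose succ/1: Z = empty.
Bind Z := empty. Substituting into the earlier bindings gives Q := cons(cons(cons(7, 0), empty), 0), X2 := cons(cons(7, 0), empty).
Applying the MGU to either side gives cons(cons(cons(cons(cons(7, 0), empty), 0), cons(cons(7, 0), empty)), succ(empty)).

cons(cons(cons(cons(cons(7, 0), empty), 0), cons(cons(7, 0), empty)), succ(empty))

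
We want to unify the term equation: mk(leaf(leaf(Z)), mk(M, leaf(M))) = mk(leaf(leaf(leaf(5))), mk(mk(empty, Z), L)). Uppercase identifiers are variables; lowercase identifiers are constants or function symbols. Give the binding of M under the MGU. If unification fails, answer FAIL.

Decompose mk/2: leaf(leaf(Z)) = leaf(leaf(leaf(5))),  mk(M, leaf(M)) = mk(mk(empty, Z), L).
Decompose leaf/1: leaf(Z) = leaf(leaf(5)).
Decompose leaf/1: Z = leaf(5).
Bind Z := leaf(5); substituting into the remaining equation gives: mk(M, leaf(M)) = mk(mk(empty, leaf(5)), L).
Decompose mk/2: M = mk(empty, leaf(5)),  leaf(M) = L.
Bind M := mk(empty, leaf(5)); substituting into the remaining equation gives: leaf(mk(empty, leaf(5))) = L.
Bind L := leaf(mk(empty, leaf(5))).
MGU = { Z -> leaf(5), M -> mk(empty, leaf(5)), L -> leaf(mk(empty, leaf(5))) }, so M -> mk(empty, leaf(5)).

mk(empty, leaf(5))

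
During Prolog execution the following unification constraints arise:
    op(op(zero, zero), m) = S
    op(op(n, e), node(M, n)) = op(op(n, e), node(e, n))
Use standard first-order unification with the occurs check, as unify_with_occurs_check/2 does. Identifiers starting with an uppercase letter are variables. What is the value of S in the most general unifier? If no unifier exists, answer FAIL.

op(op(zero, zero), m)

Bind S := op(op(zero, zero), m); no other remaining equation mentions S.
Decompose op/2: op(n, e) = op(n, e),  node(M, n) = node(e, n).
Delete trivial equation op(n, e) = op(n, e).
Decompose node/2: M = e,  n = n.
Bind M := e; no other remaining equation mentions M.
Delete trivial equation n = n.
MGU = { S = op(op(zero, zero), m), M = e }, so S = op(op(zero, zero), m).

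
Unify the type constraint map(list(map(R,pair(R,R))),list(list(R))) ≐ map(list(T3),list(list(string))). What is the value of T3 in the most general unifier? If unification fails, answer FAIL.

Decompose map/2: list(map(R,pair(R,R))) ≐ list(T3),  list(list(R)) ≐ list(list(string)).
Decompose list/1: map(R,pair(R,R)) ≐ T3.
Bind T3 := map(R,pair(R,R)); no other remaining equation mentions T3.
Decompose list/1: list(R) ≐ list(string).
Decompose list/1: R ≐ string.
Bind R := string. Substituting into the earlier binding gives T3 := map(string,pair(string,string)).
MGU = { T3 := map(string,pair(string,string)), R := string }, so T3 := map(string,pair(string,string)).

map(string,pair(string,string))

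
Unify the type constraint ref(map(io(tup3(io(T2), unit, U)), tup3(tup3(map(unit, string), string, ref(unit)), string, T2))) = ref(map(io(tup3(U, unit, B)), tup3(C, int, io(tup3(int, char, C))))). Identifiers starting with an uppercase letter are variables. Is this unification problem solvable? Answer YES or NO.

Decompose ref/1: map(io(tup3(io(T2), unit, U)), tup3(tup3(map(unit, string), string, ref(unit)), string, T2)) = map(io(tup3(U, unit, B)), tup3(C, int, io(tup3(int, char, C)))).
Decompose map/2: io(tup3(io(T2), unit, U)) = io(tup3(U, unit, B)),  tup3(tup3(map(unit, string), string, ref(unit)), string, T2) = tup3(C, int, io(tup3(int, char, C))).
Decompose io/1: tup3(io(T2), unit, U) = tup3(U, unit, B).
Decompose tup3/3: io(T2) = U,  unit = unit,  U = B.
Bind U := io(T2); substituting into the one remaining equation that mentions U gives: io(T2) = B.
Delete trivial equation unit = unit.
Bind B := io(T2); no other remaining equation mentions B.
Decompose tup3/3: tup3(map(unit, string), string, ref(unit)) = C,  string = int,  T2 = io(tup3(int, char, C)).
Bind C := tup3(map(unit, string), string, ref(unit)); substituting into the one remaining equation that mentions C gives: T2 = io(tup3(int, char, tup3(map(unit, string), string, ref(unit)))).
Clash: constants string and int differ; no unifier exists.

NO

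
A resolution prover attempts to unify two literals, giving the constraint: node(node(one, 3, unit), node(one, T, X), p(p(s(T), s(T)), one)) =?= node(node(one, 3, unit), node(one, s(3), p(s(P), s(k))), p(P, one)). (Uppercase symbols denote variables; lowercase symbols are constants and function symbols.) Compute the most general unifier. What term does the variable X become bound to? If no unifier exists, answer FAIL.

Decompose node/3: node(one, 3, unit) =?= node(one, 3, unit),  node(one, T, X) =?= node(one, s(3), p(s(P), s(k))),  p(p(s(T), s(T)), one) =?= p(P, one).
Delete trivial equation node(one, 3, unit) =?= node(one, 3, unit).
Decompose node/3: one =?= one,  T =?= s(3),  X =?= p(s(P), s(k)).
Delete trivial equation one =?= one.
Bind T := s(3); substituting into the one remaining equation that mentions T gives: p(p(s(s(3)), s(s(3))), one) =?= p(P, one).
Bind X := p(s(P), s(k)); no other remaining equation mentions X.
Decompose p/2: p(s(s(3)), s(s(3))) =?= P,  one =?= one.
Bind P := p(s(s(3)), s(s(3))); no other remaining equation mentions P. Substituting into the earlier binding gives X := p(s(p(s(s(3)), s(s(3)))), s(k)).
Delete trivial equation one =?= one.
MGU = { T := s(3), X := p(s(p(s(s(3)), s(s(3)))), s(k)), P := p(s(s(3)), s(s(3))) }, so X := p(s(p(s(s(3)), s(s(3)))), s(k)).

p(s(p(s(s(3)), s(s(3)))), s(k))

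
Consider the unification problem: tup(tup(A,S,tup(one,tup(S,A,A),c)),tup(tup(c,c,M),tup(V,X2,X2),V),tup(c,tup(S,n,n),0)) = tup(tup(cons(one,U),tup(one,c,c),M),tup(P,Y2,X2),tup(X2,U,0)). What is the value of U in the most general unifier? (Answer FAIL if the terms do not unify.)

tup(tup(one,c,c),n,n)

Decompose tup/3: tup(A,S,tup(one,tup(S,A,A),c)) = tup(cons(one,U),tup(one,c,c),M),  tup(tup(c,c,M),tup(V,X2,X2),V) = tup(P,Y2,X2),  tup(c,tup(S,n,n),0) = tup(X2,U,0).
Decompose tup/3: A = cons(one,U),  S = tup(one,c,c),  tup(one,tup(S,A,A),c) = M.
Bind A := cons(one,U); substituting into the one remaining equation that mentions A gives: tup(one,tup(S,cons(one,U),cons(one,U)),c) = M.
Bind S := tup(one,c,c); substituting into the 2 remaining equations that mention S gives: tup(one,tup(tup(one,c,c),cons(one,U),cons(one,U)),c) = M,  tup(c,tup(tup(one,c,c),n,n),0) = tup(X2,U,0).
Bind M := tup(one,tup(tup(one,c,c),cons(one,U),cons(one,U)),c); substituting into the one remaining equation that mentions M gives: tup(tup(c,c,tup(one,tup(tup(one,c,c),cons(one,U),cons(one,U)),c)),tup(V,X2,X2),V) = tup(P,Y2,X2).
Decompose tup/3: tup(c,c,tup(one,tup(tup(one,c,c),cons(one,U),cons(one,U)),c)) = P,  tup(V,X2,X2) = Y2,  V = X2.
Bind P := tup(c,c,tup(one,tup(tup(one,c,c),cons(one,U),cons(one,U)),c)); no other remaining equation mentions P.
Bind Y2 := tup(V,X2,X2); no other remaining equation mentions Y2.
Bind V := X2; no other remaining equation mentions V. Substituting into the earlier binding gives Y2 := tup(X2,X2,X2).
Decompose tup/3: c = X2,  tup(tup(one,c,c),n,n) = U,  0 = 0.
Bind X2 := c; no other remaining equation mentions X2. Substituting into the earlier bindings gives Y2 := tup(c,c,c), V := c.
Bind U := tup(tup(one,c,c),n,n); no other remaining equation mentions U. Substituting into the earlier bindings gives A := cons(one,tup(tup(one,c,c),n,n)), M := tup(one,tup(tup(one,c,c),cons(one,tup(tup(one,c,c),n,n)),cons(one,tup(tup(one,c,c),n,n))),c), P := tup(c,c,tup(one,tup(tup(one,c,c),cons(one,tup(tup(one,c,c),n,n)),cons(one,tup(tup(one,c,c),n,n))),c)).
Delete trivial equation 0 = 0.
MGU = { A := cons(one,tup(tup(one,c,c),n,n)), S := tup(one,c,c), M := tup(one,tup(tup(one,c,c),cons(one,tup(tup(one,c,c),n,n)),cons(one,tup(tup(one,c,c),n,n))),c), P := tup(c,c,tup(one,tup(tup(one,c,c),cons(one,tup(tup(one,c,c),n,n)),cons(one,tup(tup(one,c,c),n,n))),c)), Y2 := tup(c,c,c), V := c, X2 := c, U := tup(tup(one,c,c),n,n) }, so U := tup(tup(one,c,c),n,n).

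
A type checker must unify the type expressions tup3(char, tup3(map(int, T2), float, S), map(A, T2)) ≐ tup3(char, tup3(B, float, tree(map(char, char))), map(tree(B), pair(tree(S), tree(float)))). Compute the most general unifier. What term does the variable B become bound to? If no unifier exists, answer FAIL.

Decompose tup3/3: char ≐ char,  tup3(map(int, T2), float, S) ≐ tup3(B, float, tree(map(char, char))),  map(A, T2) ≐ map(tree(B), pair(tree(S), tree(float))).
Delete trivial equation char ≐ char.
Decompose tup3/3: map(int, T2) ≐ B,  float ≐ float,  S ≐ tree(map(char, char)).
Bind B := map(int, T2); substituting into the one remaining equation that mentions B gives: map(A, T2) ≐ map(tree(map(int, T2)), pair(tree(S), tree(float))).
Delete trivial equation float ≐ float.
Bind S := tree(map(char, char)); substituting into the remaining equation gives: map(A, T2) ≐ map(tree(map(int, T2)), pair(tree(tree(map(char, char))), tree(float))).
Decompose map/2: A ≐ tree(map(int, T2)),  T2 ≐ pair(tree(tree(map(char, char))), tree(float)).
Bind A := tree(map(int, T2)); no other remaining equation mentions A.
Bind T2 := pair(tree(tree(map(char, char))), tree(float)). Substituting into the earlier bindings gives B := map(int, pair(tree(tree(map(char, char))), tree(float))), A := tree(map(int, pair(tree(tree(map(char, char))), tree(float)))).
MGU = { B := map(int, pair(tree(tree(map(char, char))), tree(float))), S := tree(map(char, char)), A := tree(map(int, pair(tree(tree(map(char, char))), tree(float)))), T2 := pair(tree(tree(map(char, char))), tree(float)) }, so B := map(int, pair(tree(tree(map(char, char))), tree(float))).

map(int, pair(tree(tree(map(char, char))), tree(float)))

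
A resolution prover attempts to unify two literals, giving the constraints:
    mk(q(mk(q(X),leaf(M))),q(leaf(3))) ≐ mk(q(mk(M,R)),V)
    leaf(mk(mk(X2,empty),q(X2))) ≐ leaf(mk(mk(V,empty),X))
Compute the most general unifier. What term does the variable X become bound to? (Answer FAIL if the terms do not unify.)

Decompose mk/2: q(mk(q(X),leaf(M))) ≐ q(mk(M,R)),  q(leaf(3)) ≐ V.
Decompose q/1: mk(q(X),leaf(M)) ≐ mk(M,R).
Decompose mk/2: q(X) ≐ M,  leaf(M) ≐ R.
Bind M := q(X); substituting into the one remaining equation that mentions M gives: leaf(q(X)) ≐ R.
Bind R := leaf(q(X)); no other remaining equation mentions R.
Bind V := q(leaf(3)); substituting into the remaining equation gives: leaf(mk(mk(X2,empty),q(X2))) ≐ leaf(mk(mk(q(leaf(3)),empty),X)).
Decompose leaf/1: mk(mk(X2,empty),q(X2)) ≐ mk(mk(q(leaf(3)),empty),X).
Decompose mk/2: mk(X2,empty) ≐ mk(q(leaf(3)),empty),  q(X2) ≐ X.
Decompose mk/2: X2 ≐ q(leaf(3)),  empty ≐ empty.
Bind X2 := q(leaf(3)); substituting into the one remaining equation that mentions X2 gives: q(q(leaf(3))) ≐ X.
Delete trivial equation empty ≐ empty.
Bind X := q(q(leaf(3))). Substituting into the earlier bindings gives M := q(q(q(leaf(3)))), R := leaf(q(q(q(leaf(3))))).
MGU = { M := q(q(q(leaf(3)))), R := leaf(q(q(q(leaf(3))))), V := q(leaf(3)), X2 := q(leaf(3)), X := q(q(leaf(3))) }, so X := q(q(leaf(3))).

q(q(leaf(3)))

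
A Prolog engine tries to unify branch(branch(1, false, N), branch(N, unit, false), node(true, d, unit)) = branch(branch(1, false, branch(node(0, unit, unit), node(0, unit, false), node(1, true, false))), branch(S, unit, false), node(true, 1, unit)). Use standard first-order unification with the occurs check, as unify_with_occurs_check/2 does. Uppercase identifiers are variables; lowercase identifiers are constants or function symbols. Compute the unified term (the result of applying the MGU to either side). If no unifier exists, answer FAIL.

FAIL

Decompose branch/3: branch(1, false, N) = branch(1, false, branch(node(0, unit, unit), node(0, unit, false), node(1, true, false))),  branch(N, unit, false) = branch(S, unit, false),  node(true, d, unit) = node(true, 1, unit).
Decompose branch/3: 1 = 1,  false = false,  N = branch(node(0, unit, unit), node(0, unit, false), node(1, true, false)).
Delete trivial equation 1 = 1.
Delete trivial equation false = false.
Bind N := branch(node(0, unit, unit), node(0, unit, false), node(1, true, false)); substituting into the one remaining equation that mentions N gives: branch(branch(node(0, unit, unit), node(0, unit, false), node(1, true, false)), unit, false) = branch(S, unit, false).
Decompose branch/3: branch(node(0, unit, unit), node(0, unit, false), node(1, true, false)) = S,  unit = unit,  false = false.
Bind S := branch(node(0, unit, unit), node(0, unit, false), node(1, true, false)); no other remaining equation mentions S.
Delete trivial equation unit = unit.
Delete trivial equation false = false.
Decompose node/3: true = true,  d = 1,  unit = unit.
Delete trivial equation true = true.
Clash: constants d and 1 differ; no unifier exists.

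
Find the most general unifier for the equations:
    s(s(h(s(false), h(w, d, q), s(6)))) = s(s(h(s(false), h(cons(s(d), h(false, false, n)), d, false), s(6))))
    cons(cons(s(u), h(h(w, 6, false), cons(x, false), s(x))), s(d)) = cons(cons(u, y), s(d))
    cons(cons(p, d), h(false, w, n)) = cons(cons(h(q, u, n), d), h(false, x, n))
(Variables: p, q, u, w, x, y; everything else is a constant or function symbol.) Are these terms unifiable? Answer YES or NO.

Decompose s/1: s(h(s(false), h(w, d, q), s(6))) = s(h(s(false), h(cons(s(d), h(false, false, n)), d, false), s(6))).
Decompose s/1: h(s(false), h(w, d, q), s(6)) = h(s(false), h(cons(s(d), h(false, false, n)), d, false), s(6)).
Decompose h/3: s(false) = s(false),  h(w, d, q) = h(cons(s(d), h(false, false, n)), d, false),  s(6) = s(6).
Delete trivial equation s(false) = s(false).
Decompose h/3: w = cons(s(d), h(false, false, n)),  d = d,  q = false.
Bind w := cons(s(d), h(false, false, n)); substituting into the 2 remaining equations that mention w gives: cons(cons(s(u), h(h(cons(s(d), h(false, false, n)), 6, false), cons(x, false), s(x))), s(d)) = cons(cons(u, y), s(d)),  cons(cons(p, d), h(false, cons(s(d), h(false, false, n)), n)) = cons(cons(h(q, u, n), d), h(false, x, n)).
Delete trivial equation d = d.
Bind q := false; substituting into the one remaining equation that mentions q gives: cons(cons(p, d), h(false, cons(s(d), h(false, false, n)), n)) = cons(cons(h(false, u, n), d), h(false, x, n)).
Delete trivial equation s(6) = s(6).
Decompose cons/2: cons(s(u), h(h(cons(s(d), h(false, false, n)), 6, false), cons(x, false), s(x))) = cons(u, y),  s(d) = s(d).
Decompose cons/2: s(u) = u,  h(h(cons(s(d), h(false, false, n)), 6, false), cons(x, false), s(x)) = y.
Occurs check fails: u occurs in s(u); the equation u = s(u) has no finite solution.

NO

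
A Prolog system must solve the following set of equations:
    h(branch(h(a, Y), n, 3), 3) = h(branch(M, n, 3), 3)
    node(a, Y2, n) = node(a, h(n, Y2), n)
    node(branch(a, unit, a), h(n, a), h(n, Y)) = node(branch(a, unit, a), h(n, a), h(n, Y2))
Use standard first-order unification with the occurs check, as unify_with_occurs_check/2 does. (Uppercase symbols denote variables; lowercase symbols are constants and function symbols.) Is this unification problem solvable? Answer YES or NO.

Decompose h/2: branch(h(a, Y), n, 3) = branch(M, n, 3),  3 = 3.
Decompose branch/3: h(a, Y) = M,  n = n,  3 = 3.
Bind M := h(a, Y); no other remaining equation mentions M.
Delete trivial equation n = n.
Delete trivial equation 3 = 3.
Delete trivial equation 3 = 3.
Decompose node/3: a = a,  Y2 = h(n, Y2),  n = n.
Delete trivial equation a = a.
Occurs check fails: Y2 occurs in h(n, Y2); the equation Y2 = h(n, Y2) has no finite solution.

NO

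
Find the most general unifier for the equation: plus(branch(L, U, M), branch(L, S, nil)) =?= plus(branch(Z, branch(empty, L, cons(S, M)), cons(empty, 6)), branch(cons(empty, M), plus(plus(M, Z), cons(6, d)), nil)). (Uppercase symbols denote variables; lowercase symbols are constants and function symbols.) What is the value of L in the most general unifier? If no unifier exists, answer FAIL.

Decompose plus/2: branch(L, U, M) =?= branch(Z, branch(empty, L, cons(S, M)), cons(empty, 6)),  branch(L, S, nil) =?= branch(cons(empty, M), plus(plus(M, Z), cons(6, d)), nil).
Decompose branch/3: L =?= Z,  U =?= branch(empty, L, cons(S, M)),  M =?= cons(empty, 6).
Bind L := Z; substituting into the 2 remaining equations that mention L gives: U =?= branch(empty, Z, cons(S, M)),  branch(Z, S, nil) =?= branch(cons(empty, M), plus(plus(M, Z), cons(6, d)), nil).
Bind U := branch(empty, Z, cons(S, M)); no other remaining equation mentions U.
Bind M := cons(empty, 6); substituting into the remaining equation gives: branch(Z, S, nil) =?= branch(cons(empty, cons(empty, 6)), plus(plus(cons(empty, 6), Z), cons(6, d)), nil). Substituting into the earlier binding gives U := branch(empty, Z, cons(S, cons(empty, 6))).
Decompose branch/3: Z =?= cons(empty, cons(empty, 6)),  S =?= plus(plus(cons(empty, 6), Z), cons(6, d)),  nil =?= nil.
Bind Z := cons(empty, cons(empty, 6)); substituting into the one remaining equation that mentions Z gives: S =?= plus(plus(cons(empty, 6), cons(empty, cons(empty, 6))), cons(6, d)). Substituting into the earlier bindings gives L := cons(empty, cons(empty, 6)), U := branch(empty, cons(empty, cons(empty, 6)), cons(S, cons(empty, 6))).
Bind S := plus(plus(cons(empty, 6), cons(empty, cons(empty, 6))), cons(6, d)); no other remaining equation mentions S. Substituting into the earlier binding gives U := branch(empty, cons(empty, cons(empty, 6)), cons(plus(plus(cons(empty, 6), cons(empty, cons(empty, 6))), cons(6, d)), cons(empty, 6))).
Delete trivial equation nil =?= nil.
MGU = { L ↦ cons(empty, cons(empty, 6)), U ↦ branch(empty, cons(empty, cons(empty, 6)), cons(plus(plus(cons(empty, 6), cons(empty, cons(empty, 6))), cons(6, d)), cons(empty, 6))), M ↦ cons(empty, 6), Z ↦ cons(empty, cons(empty, 6)), S ↦ plus(plus(cons(empty, 6), cons(empty, cons(empty, 6))), cons(6, d)) }, so L ↦ cons(empty, cons(empty, 6)).

cons(empty, cons(empty, 6))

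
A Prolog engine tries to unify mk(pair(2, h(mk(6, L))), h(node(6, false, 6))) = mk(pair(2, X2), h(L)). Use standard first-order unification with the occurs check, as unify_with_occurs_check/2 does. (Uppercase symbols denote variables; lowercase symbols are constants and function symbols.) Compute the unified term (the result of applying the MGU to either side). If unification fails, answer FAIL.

Decompose mk/2: pair(2, h(mk(6, L))) = pair(2, X2),  h(node(6, false, 6)) = h(L).
Decompose pair/2: 2 = 2,  h(mk(6, L)) = X2.
Delete trivial equation 2 = 2.
Bind X2 := h(mk(6, L)); no other remaining equation mentions X2.
Decompose h/1: node(6, false, 6) = L.
Bind L := node(6, false, 6). Substituting into the earlier binding gives X2 := h(mk(6, node(6, false, 6))).
Applying the MGU to either side gives mk(pair(2, h(mk(6, node(6, false, 6)))), h(node(6, false, 6))).

mk(pair(2, h(mk(6, node(6, false, 6)))), h(node(6, false, 6)))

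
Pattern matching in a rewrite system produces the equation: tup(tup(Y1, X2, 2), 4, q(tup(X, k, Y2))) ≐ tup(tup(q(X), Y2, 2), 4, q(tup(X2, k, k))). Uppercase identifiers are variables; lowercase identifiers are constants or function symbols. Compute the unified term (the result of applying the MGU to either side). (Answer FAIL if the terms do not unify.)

Decompose tup/3: tup(Y1, X2, 2) ≐ tup(q(X), Y2, 2),  4 ≐ 4,  q(tup(X, k, Y2)) ≐ q(tup(X2, k, k)).
Decompose tup/3: Y1 ≐ q(X),  X2 ≐ Y2,  2 ≐ 2.
Bind Y1 := q(X); no other remaining equation mentions Y1.
Bind X2 := Y2; substituting into the one remaining equation that mentions X2 gives: q(tup(X, k, Y2)) ≐ q(tup(Y2, k, k)).
Delete trivial equation 2 ≐ 2.
Delete trivial equation 4 ≐ 4.
Decompose q/1: tup(X, k, Y2) ≐ tup(Y2, k, k).
Decompose tup/3: X ≐ Y2,  k ≐ k,  Y2 ≐ k.
Bind X := Y2; no other remaining equation mentions X. Substituting into the earlier binding gives Y1 := q(Y2).
Delete trivial equation k ≐ k.
Bind Y2 := k. Substituting into the earlier bindings gives Y1 := q(k), X2 := k, X := k.
Applying the MGU to either side gives tup(tup(q(k), k, 2), 4, q(tup(k, k, k))).

tup(tup(q(k), k, 2), 4, q(tup(k, k, k)))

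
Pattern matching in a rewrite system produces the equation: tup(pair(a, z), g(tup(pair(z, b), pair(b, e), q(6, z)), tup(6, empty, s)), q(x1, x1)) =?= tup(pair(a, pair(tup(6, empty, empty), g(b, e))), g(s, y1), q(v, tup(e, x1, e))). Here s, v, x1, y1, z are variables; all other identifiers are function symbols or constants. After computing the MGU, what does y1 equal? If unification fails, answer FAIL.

Decompose tup/3: pair(a, z) =?= pair(a, pair(tup(6, empty, empty), g(b, e))),  g(tup(pair(z, b), pair(b, e), q(6, z)), tup(6, empty, s)) =?= g(s, y1),  q(x1, x1) =?= q(v, tup(e, x1, e)).
Decompose pair/2: a =?= a,  z =?= pair(tup(6, empty, empty), g(b, e)).
Delete trivial equation a =?= a.
Bind z := pair(tup(6, empty, empty), g(b, e)); substituting into the one remaining equation that mentions z gives: g(tup(pair(pair(tup(6, empty, empty), g(b, e)), b), pair(b, e), q(6, pair(tup(6, empty, empty), g(b, e)))), tup(6, empty, s)) =?= g(s, y1).
Decompose g/2: tup(pair(pair(tup(6, empty, empty), g(b, e)), b), pair(b, e), q(6, pair(tup(6, empty, empty), g(b, e)))) =?= s,  tup(6, empty, s) =?= y1.
Bind s := tup(pair(pair(tup(6, empty, empty), g(b, e)), b), pair(b, e), q(6, pair(tup(6, empty, empty), g(b, e)))); substituting into the one remaining equation that mentions s gives: tup(6, empty, tup(pair(pair(tup(6, empty, empty), g(b, e)), b), pair(b, e), q(6, pair(tup(6, empty, empty), g(b, e))))) =?= y1.
Bind y1 := tup(6, empty, tup(pair(pair(tup(6, empty, empty), g(b, e)), b), pair(b, e), q(6, pair(tup(6, empty, empty), g(b, e))))); no other remaining equation mentions y1.
Decompose q/2: x1 =?= v,  x1 =?= tup(e, x1, e).
Bind x1 := v; substituting into the remaining equation gives: v =?= tup(e, v, e).
Occurs check fails: v occurs in tup(e, v, e); the equation v =?= tup(e, v, e) has no finite solution.

FAIL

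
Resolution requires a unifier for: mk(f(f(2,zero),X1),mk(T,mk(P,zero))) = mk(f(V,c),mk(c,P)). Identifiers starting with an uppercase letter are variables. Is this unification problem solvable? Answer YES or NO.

NO

Decompose mk/2: f(f(2,zero),X1) = f(V,c),  mk(T,mk(P,zero)) = mk(c,P).
Decompose f/2: f(2,zero) = V,  X1 = c.
Bind V := f(2,zero); no other remaining equation mentions V.
Bind X1 := c; no other remaining equation mentions X1.
Decompose mk/2: T = c,  mk(P,zero) = P.
Bind T := c; no other remaining equation mentions T.
Occurs check fails: P occurs in mk(P,zero); the equation P = mk(P,zero) has no finite solution.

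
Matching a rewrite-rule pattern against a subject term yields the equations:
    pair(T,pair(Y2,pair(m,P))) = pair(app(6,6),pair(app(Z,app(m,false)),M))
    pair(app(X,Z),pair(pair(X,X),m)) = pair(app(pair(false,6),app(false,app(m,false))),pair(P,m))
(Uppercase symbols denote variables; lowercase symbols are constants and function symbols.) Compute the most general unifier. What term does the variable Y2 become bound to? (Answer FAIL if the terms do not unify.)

Decompose pair/2: T = app(6,6),  pair(Y2,pair(m,P)) = pair(app(Z,app(m,false)),M).
Bind T := app(6,6); no other remaining equation mentions T.
Decompose pair/2: Y2 = app(Z,app(m,false)),  pair(m,P) = M.
Bind Y2 := app(Z,app(m,false)); no other remaining equation mentions Y2.
Bind M := pair(m,P); no other remaining equation mentions M.
Decompose pair/2: app(X,Z) = app(pair(false,6),app(false,app(m,false))),  pair(pair(X,X),m) = pair(P,m).
Decompose app/2: X = pair(false,6),  Z = app(false,app(m,false)).
Bind X := pair(false,6); substituting into the one remaining equation that mentions X gives: pair(pair(pair(false,6),pair(false,6)),m) = pair(P,m).
Bind Z := app(false,app(m,false)); no other remaining equation mentions Z. Substituting into the earlier binding gives Y2 := app(app(false,app(m,false)),app(m,false)).
Decompose pair/2: pair(pair(false,6),pair(false,6)) = P,  m = m.
Bind P := pair(pair(false,6),pair(false,6)); no other remaining equation mentions P. Substituting into the earlier binding gives M := pair(m,pair(pair(false,6),pair(false,6))).
Delete trivial equation m = m.
MGU = { T ↦ app(6,6), Y2 ↦ app(app(false,app(m,false)),app(m,false)), M ↦ pair(m,pair(pair(false,6),pair(false,6))), X ↦ pair(false,6), Z ↦ app(false,app(m,false)), P ↦ pair(pair(false,6),pair(false,6)) }, so Y2 ↦ app(app(false,app(m,false)),app(m,false)).

app(app(false,app(m,false)),app(m,false))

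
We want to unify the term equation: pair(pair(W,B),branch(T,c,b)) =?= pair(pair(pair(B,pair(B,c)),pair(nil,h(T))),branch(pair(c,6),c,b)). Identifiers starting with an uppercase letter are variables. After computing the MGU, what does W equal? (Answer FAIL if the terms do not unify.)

Decompose pair/2: pair(W,B) =?= pair(pair(B,pair(B,c)),pair(nil,h(T))),  branch(T,c,b) =?= branch(pair(c,6),c,b).
Decompose pair/2: W =?= pair(B,pair(B,c)),  B =?= pair(nil,h(T)).
Bind W := pair(B,pair(B,c)); no other remaining equation mentions W.
Bind B := pair(nil,h(T)); no other remaining equation mentions B. Substituting into the earlier binding gives W := pair(pair(nil,h(T)),pair(pair(nil,h(T)),c)).
Decompose branch/3: T =?= pair(c,6),  c =?= c,  b =?= b.
Bind T := pair(c,6); no other remaining equation mentions T. Substituting into the earlier bindings gives W := pair(pair(nil,h(pair(c,6))),pair(pair(nil,h(pair(c,6))),c)), B := pair(nil,h(pair(c,6))).
Delete trivial equation c =?= c.
Delete trivial equation b =?= b.
MGU = { W := pair(pair(nil,h(pair(c,6))),pair(pair(nil,h(pair(c,6))),c)), B := pair(nil,h(pair(c,6))), T := pair(c,6) }, so W := pair(pair(nil,h(pair(c,6))),pair(pair(nil,h(pair(c,6))),c)).

pair(pair(nil,h(pair(c,6))),pair(pair(nil,h(pair(c,6))),c))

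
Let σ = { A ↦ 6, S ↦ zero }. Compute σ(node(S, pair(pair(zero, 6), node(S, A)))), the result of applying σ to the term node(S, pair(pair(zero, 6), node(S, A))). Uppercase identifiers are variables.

Replace each occurrence of A with 6.
Replace each occurrence of S with zero.
Result: node(zero, pair(pair(zero, 6), node(zero, 6))).

node(zero, pair(pair(zero, 6), node(zero, 6)))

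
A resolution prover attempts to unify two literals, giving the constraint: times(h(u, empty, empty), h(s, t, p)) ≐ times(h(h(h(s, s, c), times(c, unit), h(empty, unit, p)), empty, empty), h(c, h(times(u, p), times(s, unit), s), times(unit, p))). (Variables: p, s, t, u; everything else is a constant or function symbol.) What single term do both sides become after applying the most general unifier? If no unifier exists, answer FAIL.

FAIL

Decompose times/2: h(u, empty, empty) ≐ h(h(h(s, s, c), times(c, unit), h(empty, unit, p)), empty, empty),  h(s, t, p) ≐ h(c, h(times(u, p), times(s, unit), s), times(unit, p)).
Decompose h/3: u ≐ h(h(s, s, c), times(c, unit), h(empty, unit, p)),  empty ≐ empty,  empty ≐ empty.
Bind u := h(h(s, s, c), times(c, unit), h(empty, unit, p)); substituting into the one remaining equation that mentions u gives: h(s, t, p) ≐ h(c, h(times(h(h(s, s, c), times(c, unit), h(empty, unit, p)), p), times(s, unit), s), times(unit, p)).
Delete trivial equation empty ≐ empty.
Delete trivial equation empty ≐ empty.
Decompose h/3: s ≐ c,  t ≐ h(times(h(h(s, s, c), times(c, unit), h(empty, unit, p)), p), times(s, unit), s),  p ≐ times(unit, p).
Bind s := c; substituting into the one remaining equation that mentions s gives: t ≐ h(times(h(h(c, c, c), times(c, unit), h(empty, unit, p)), p), times(c, unit), c). Substituting into the earlier binding gives u := h(h(c, c, c), times(c, unit), h(empty, unit, p)).
Bind t := h(times(h(h(c, c, c), times(c, unit), h(empty, unit, p)), p), times(c, unit), c); no other remaining equation mentions t.
Occurs check fails: p occurs in times(unit, p); the equation p ≐ times(unit, p) has no finite solution.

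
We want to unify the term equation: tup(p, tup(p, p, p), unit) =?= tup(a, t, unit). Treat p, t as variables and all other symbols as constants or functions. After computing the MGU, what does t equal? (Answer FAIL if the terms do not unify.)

Decompose tup/3: p =?= a,  tup(p, p, p) =?= t,  unit =?= unit.
Bind p := a; substituting into the one remaining equation that mentions p gives: tup(a, a, a) =?= t.
Bind t := tup(a, a, a); no other remaining equation mentions t.
Delete trivial equation unit =?= unit.
MGU = { p ↦ a, t ↦ tup(a, a, a) }, so t ↦ tup(a, a, a).

tup(a, a, a)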